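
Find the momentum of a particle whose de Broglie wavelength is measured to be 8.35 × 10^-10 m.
7.94 × 10^-25 kg·m/s

From the de Broglie relation λ = h/p, we solve for p:

p = h/λ
p = (6.626 × 10^-34 J·s) / (8.35 × 10^-10 m)
p = 7.94 × 10^-25 kg·m/s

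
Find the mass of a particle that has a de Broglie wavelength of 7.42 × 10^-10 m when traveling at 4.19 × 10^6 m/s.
2.13 × 10^-31 kg

From the de Broglie relation λ = h/(mv), we solve for m:

m = h/(λv)
m = (6.626 × 10^-34 J·s) / (7.42 × 10^-10 m × 4.19 × 10^6 m/s)
m = 2.13 × 10^-31 kg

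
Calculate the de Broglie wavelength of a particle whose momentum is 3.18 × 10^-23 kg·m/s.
2.08 × 10^-11 m

Using the de Broglie relation λ = h/p:

λ = h/p
λ = (6.626 × 10^-34 J·s) / (3.18 × 10^-23 kg·m/s)
λ = 2.08 × 10^-11 m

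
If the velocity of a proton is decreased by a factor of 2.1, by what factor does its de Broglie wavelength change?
The wavelength increases by a factor of 2.1.

From λ = h/(mv), the wavelength is inversely proportional to velocity:

λ ∝ 1/v

If v → v/2.1, then λ → 2.1λ

When velocity is decreased by a factor of 2.1, the wavelength increases by a factor of 2.1.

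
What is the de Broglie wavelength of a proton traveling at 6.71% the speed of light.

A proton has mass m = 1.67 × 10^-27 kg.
1.97 × 10^-14 m

Using the de Broglie relation λ = h/(mv):

v = 6.71% × c = 2.012 × 10^7 m/s

λ = h/(mv)
λ = (6.626 × 10^-34 J·s) / (1.67 × 10^-27 kg × 2.012 × 10^7 m/s)
λ = 1.97 × 10^-14 m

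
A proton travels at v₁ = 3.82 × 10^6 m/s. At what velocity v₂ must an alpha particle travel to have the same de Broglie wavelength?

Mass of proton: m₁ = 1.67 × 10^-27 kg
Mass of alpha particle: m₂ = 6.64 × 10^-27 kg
v₂ = 9.61 × 10^5 m/s

For equal de Broglie wavelengths: λ₁ = λ₂

h/(m₁v₁) = h/(m₂v₂)
m₁v₁ = m₂v₂
v₂ = v₁ · (m₁/m₂)

v₂ = 3.82 × 10^6 m/s × (1.67 × 10^-27 kg / 6.64 × 10^-27 kg)
v₂ = 9.61 × 10^5 m/s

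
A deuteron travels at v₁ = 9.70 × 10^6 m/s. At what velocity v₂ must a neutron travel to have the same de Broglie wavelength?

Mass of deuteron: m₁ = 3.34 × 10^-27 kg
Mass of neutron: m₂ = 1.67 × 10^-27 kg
v₂ = 1.94 × 10^7 m/s

For equal de Broglie wavelengths: λ₁ = λ₂

h/(m₁v₁) = h/(m₂v₂)
m₁v₁ = m₂v₂
v₂ = v₁ · (m₁/m₂)

v₂ = 9.70 × 10^6 m/s × (3.34 × 10^-27 kg / 1.67 × 10^-27 kg)
v₂ = 1.94 × 10^7 m/s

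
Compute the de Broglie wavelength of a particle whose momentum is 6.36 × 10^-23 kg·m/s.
1.04 × 10^-11 m

Using the de Broglie relation λ = h/p:

λ = h/p
λ = (6.626 × 10^-34 J·s) / (6.36 × 10^-23 kg·m/s)
λ = 1.04 × 10^-11 m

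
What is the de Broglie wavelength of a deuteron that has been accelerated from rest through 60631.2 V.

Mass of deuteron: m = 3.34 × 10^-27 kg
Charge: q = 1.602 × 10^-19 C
8.23 × 10^-14 m

When a particle is accelerated through voltage V, it gains kinetic energy KE = qV.

The de Broglie wavelength is then λ = h/√(2mqV):

λ = h/√(2mqV)
λ = (6.626 × 10^-34 J·s) / √(2 × 3.34 × 10^-27 kg × 1.602 × 10^-19 C × 60631.2 V)
λ = 8.23 × 10^-14 m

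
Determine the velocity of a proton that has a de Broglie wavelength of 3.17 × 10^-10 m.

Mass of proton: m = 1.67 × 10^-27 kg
1.25 × 10^3 m/s

From the de Broglie relation λ = h/(mv), we solve for v:

v = h/(mλ)
v = (6.626 × 10^-34 J·s) / (1.67 × 10^-27 kg × 3.17 × 10^-10 m)
v = 1.25 × 10^3 m/s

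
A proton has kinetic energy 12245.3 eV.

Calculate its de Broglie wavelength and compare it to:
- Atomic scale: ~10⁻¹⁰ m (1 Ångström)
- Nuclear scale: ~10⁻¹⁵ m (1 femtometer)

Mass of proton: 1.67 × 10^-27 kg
λ = 2.59 × 10^-13 m, which is between nuclear and atomic scales.

Using λ = h/√(2mKE):

KE = 12245.3 eV = 1.962 × 10^-15 J

λ = h/√(2mKE)
λ = (6.626 × 10^-34 J·s) / √(2 × 1.67 × 10^-27 kg × 1.962 × 10^-15 J)
λ = 2.59 × 10^-13 m

Comparison:
- Atomic scale (10⁻¹⁰ m): λ is 0.0026× this size
- Nuclear scale (10⁻¹⁵ m): λ is 2.6e+02× this size

The wavelength is between nuclear and atomic scales.

This wavelength is appropriate for probing atomic structure but too large for nuclear physics experiments.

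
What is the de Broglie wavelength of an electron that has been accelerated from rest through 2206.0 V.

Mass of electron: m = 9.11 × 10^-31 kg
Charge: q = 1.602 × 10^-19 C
2.61 × 10^-11 m

When a particle is accelerated through voltage V, it gains kinetic energy KE = qV.

The de Broglie wavelength is then λ = h/√(2mqV):

λ = h/√(2mqV)
λ = (6.626 × 10^-34 J·s) / √(2 × 9.11 × 10^-31 kg × 1.602 × 10^-19 C × 2206.0 V)
λ = 2.61 × 10^-11 m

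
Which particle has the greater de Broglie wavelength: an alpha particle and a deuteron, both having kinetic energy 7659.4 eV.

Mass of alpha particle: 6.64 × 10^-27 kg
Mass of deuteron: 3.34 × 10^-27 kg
The deuteron has the longer wavelength.

Using λ = h/√(2mKE):

For alpha particle: λ₁ = h/√(2m₁KE) = 1.64 × 10^-13 m
For deuteron: λ₂ = h/√(2m₂KE) = 2.31 × 10^-13 m

Since λ ∝ 1/√m at constant kinetic energy, the lighter particle has the longer wavelength.

The deuteron has the longer de Broglie wavelength.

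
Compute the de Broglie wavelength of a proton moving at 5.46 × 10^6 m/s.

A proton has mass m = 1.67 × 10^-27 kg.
7.27 × 10^-14 m

Using the de Broglie relation λ = h/(mv):

λ = h/(mv)
λ = (6.626 × 10^-34 J·s) / (1.67 × 10^-27 kg × 5.46 × 10^6 m/s)
λ = 7.27 × 10^-14 m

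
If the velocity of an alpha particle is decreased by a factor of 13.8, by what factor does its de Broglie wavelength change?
The wavelength increases by a factor of 13.8.

From λ = h/(mv), the wavelength is inversely proportional to velocity:

λ ∝ 1/v

If v → v/13.8, then λ → 13.8λ

When velocity is decreased by a factor of 13.8, the wavelength increases by a factor of 13.8.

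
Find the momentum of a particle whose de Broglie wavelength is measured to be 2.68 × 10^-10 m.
2.47 × 10^-24 kg·m/s

From the de Broglie relation λ = h/p, we solve for p:

p = h/λ
p = (6.626 × 10^-34 J·s) / (2.68 × 10^-10 m)
p = 2.47 × 10^-24 kg·m/s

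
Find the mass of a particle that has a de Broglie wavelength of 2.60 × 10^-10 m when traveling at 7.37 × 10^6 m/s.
3.46 × 10^-31 kg

From the de Broglie relation λ = h/(mv), we solve for m:

m = h/(λv)
m = (6.626 × 10^-34 J·s) / (2.60 × 10^-10 m × 7.37 × 10^6 m/s)
m = 3.46 × 10^-31 kg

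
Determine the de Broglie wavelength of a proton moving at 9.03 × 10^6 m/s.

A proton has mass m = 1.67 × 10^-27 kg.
4.39 × 10^-14 m

Using the de Broglie relation λ = h/(mv):

λ = h/(mv)
λ = (6.626 × 10^-34 J·s) / (1.67 × 10^-27 kg × 9.03 × 10^6 m/s)
λ = 4.39 × 10^-14 m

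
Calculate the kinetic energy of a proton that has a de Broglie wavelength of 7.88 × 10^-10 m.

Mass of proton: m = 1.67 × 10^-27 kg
2.12 × 10^-22 J (or 1.32 × 10^-3 eV)

From λ = h/√(2mKE), we solve for KE:

λ² = h²/(2mKE)
KE = h²/(2mλ²)
KE = (6.626 × 10^-34 J·s)² / (2 × 1.67 × 10^-27 kg × (7.88 × 10^-10 m)²)
KE = 2.12 × 10^-22 J
KE = 1.32 × 10^-3 eV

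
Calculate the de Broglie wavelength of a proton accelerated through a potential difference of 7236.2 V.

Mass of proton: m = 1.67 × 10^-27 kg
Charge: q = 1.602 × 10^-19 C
3.37 × 10^-13 m

When a particle is accelerated through voltage V, it gains kinetic energy KE = qV.

The de Broglie wavelength is then λ = h/√(2mqV):

λ = h/√(2mqV)
λ = (6.626 × 10^-34 J·s) / √(2 × 1.67 × 10^-27 kg × 1.602 × 10^-19 C × 7236.2 V)
λ = 3.37 × 10^-13 m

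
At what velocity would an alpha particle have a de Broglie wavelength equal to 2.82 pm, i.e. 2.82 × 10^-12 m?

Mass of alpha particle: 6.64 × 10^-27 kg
3.54 × 10^4 m/s

From λ = h/(mv), solve for v:

v = h/(mλ)
v = (6.626 × 10^-34 J·s) / (6.64 × 10^-27 kg × 2.82 × 10^-12 m)
v = 3.54 × 10^4 m/s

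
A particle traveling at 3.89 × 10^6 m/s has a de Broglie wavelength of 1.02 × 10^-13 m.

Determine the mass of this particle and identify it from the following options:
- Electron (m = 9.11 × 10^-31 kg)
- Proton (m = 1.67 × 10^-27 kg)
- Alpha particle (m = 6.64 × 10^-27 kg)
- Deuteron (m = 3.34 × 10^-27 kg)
The particle is a proton.

From λ = h/(mv), solve for mass:

m = h/(λv)
m = (6.626 × 10^-34 J·s) / (1.02 × 10^-13 m × 3.89 × 10^6 m/s)
m = 1.67 × 10^-27 kg

Comparing with the listed masses, this is closest to a proton.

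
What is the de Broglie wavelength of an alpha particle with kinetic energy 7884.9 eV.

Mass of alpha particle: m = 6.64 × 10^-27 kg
1.62 × 10^-13 m

Using λ = h/√(2mKE):

First convert KE to Joules: KE = 7884.9 eV = 1.263 × 10^-15 J

λ = h/√(2mKE)
λ = (6.626 × 10^-34 J·s) / √(2 × 6.64 × 10^-27 kg × 1.263 × 10^-15 J)
λ = 1.62 × 10^-13 m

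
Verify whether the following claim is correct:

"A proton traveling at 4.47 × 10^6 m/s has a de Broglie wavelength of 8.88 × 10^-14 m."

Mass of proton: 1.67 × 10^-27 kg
True

The claim is correct.

Using λ = h/(mv):
λ = (6.626 × 10^-34 J·s) / (1.67 × 10^-27 kg × 4.47 × 10^6 m/s)
λ = 8.88 × 10^-14 m

This matches the claimed value.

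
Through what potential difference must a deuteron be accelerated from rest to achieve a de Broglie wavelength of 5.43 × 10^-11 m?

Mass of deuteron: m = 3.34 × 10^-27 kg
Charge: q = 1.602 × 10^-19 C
1.39 × 10^-1 V

From λ = h/√(2mqV), we solve for V:

λ² = h²/(2mqV)
V = h²/(2mqλ²)
V = (6.626 × 10^-34 J·s)² / (2 × 3.34 × 10^-27 kg × 1.602 × 10^-19 C × (5.43 × 10^-11 m)²)
V = 1.39 × 10^-1 V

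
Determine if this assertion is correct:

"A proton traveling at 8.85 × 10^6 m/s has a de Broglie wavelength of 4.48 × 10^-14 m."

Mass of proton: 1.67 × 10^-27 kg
True

The claim is correct.

Using λ = h/(mv):
λ = (6.626 × 10^-34 J·s) / (1.67 × 10^-27 kg × 8.85 × 10^6 m/s)
λ = 4.48 × 10^-14 m

This matches the claimed value.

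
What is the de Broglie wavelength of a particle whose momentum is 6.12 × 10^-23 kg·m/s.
1.08 × 10^-11 m

Using the de Broglie relation λ = h/p:

λ = h/p
λ = (6.626 × 10^-34 J·s) / (6.12 × 10^-23 kg·m/s)
λ = 1.08 × 10^-11 m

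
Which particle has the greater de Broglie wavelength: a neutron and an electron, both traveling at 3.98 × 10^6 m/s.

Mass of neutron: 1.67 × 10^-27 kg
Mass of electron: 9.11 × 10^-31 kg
The electron has the longer wavelength.

Using λ = h/(mv), since both particles have the same velocity, the wavelength depends only on mass.

For neutron: λ₁ = h/(m₁v) = 9.97 × 10^-14 m
For electron: λ₂ = h/(m₂v) = 1.83 × 10^-10 m

Since λ ∝ 1/m at constant velocity, the lighter particle has the longer wavelength.

The electron has the longer de Broglie wavelength.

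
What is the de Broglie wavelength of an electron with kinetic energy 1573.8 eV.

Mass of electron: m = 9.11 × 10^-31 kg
3.09 × 10^-11 m

Using λ = h/√(2mKE):

First convert KE to Joules: KE = 1573.8 eV = 2.522 × 10^-16 J

λ = h/√(2mKE)
λ = (6.626 × 10^-34 J·s) / √(2 × 9.11 × 10^-31 kg × 2.522 × 10^-16 J)
λ = 3.09 × 10^-11 m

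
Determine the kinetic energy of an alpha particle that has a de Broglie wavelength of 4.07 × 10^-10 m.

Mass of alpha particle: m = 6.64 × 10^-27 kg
2.00 × 10^-22 J (or 1.25 × 10^-3 eV)

From λ = h/√(2mKE), we solve for KE:

λ² = h²/(2mKE)
KE = h²/(2mλ²)
KE = (6.626 × 10^-34 J·s)² / (2 × 6.64 × 10^-27 kg × (4.07 × 10^-10 m)²)
KE = 2.00 × 10^-22 J
KE = 1.25 × 10^-3 eV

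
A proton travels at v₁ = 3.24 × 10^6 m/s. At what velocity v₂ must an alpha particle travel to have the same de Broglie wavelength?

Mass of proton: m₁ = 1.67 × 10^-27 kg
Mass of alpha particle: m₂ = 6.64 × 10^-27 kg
v₂ = 8.15 × 10^5 m/s

For equal de Broglie wavelengths: λ₁ = λ₂

h/(m₁v₁) = h/(m₂v₂)
m₁v₁ = m₂v₂
v₂ = v₁ · (m₁/m₂)

v₂ = 3.24 × 10^6 m/s × (1.67 × 10^-27 kg / 6.64 × 10^-27 kg)
v₂ = 8.15 × 10^5 m/s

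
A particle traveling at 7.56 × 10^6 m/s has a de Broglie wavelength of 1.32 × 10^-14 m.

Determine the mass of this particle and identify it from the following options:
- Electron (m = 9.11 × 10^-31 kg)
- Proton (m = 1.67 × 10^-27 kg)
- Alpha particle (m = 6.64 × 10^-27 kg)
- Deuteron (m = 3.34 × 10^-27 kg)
The particle is an alpha particle.

From λ = h/(mv), solve for mass:

m = h/(λv)
m = (6.626 × 10^-34 J·s) / (1.32 × 10^-14 m × 7.56 × 10^6 m/s)
m = 6.64 × 10^-27 kg

Comparing with the listed masses, this is closest to an alpha particle.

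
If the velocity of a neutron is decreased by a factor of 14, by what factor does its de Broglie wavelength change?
The wavelength increases by a factor of 14.

From λ = h/(mv), the wavelength is inversely proportional to velocity:

λ ∝ 1/v

If v → v/14, then λ → 14λ

When velocity is decreased by a factor of 14, the wavelength increases by a factor of 14.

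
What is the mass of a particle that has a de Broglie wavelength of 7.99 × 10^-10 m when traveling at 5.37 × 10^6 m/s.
1.54 × 10^-31 kg

From the de Broglie relation λ = h/(mv), we solve for m:

m = h/(λv)
m = (6.626 × 10^-34 J·s) / (7.99 × 10^-10 m × 5.37 × 10^6 m/s)
m = 1.54 × 10^-31 kg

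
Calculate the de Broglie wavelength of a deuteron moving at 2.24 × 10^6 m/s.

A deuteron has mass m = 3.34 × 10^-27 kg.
8.86 × 10^-14 m

Using the de Broglie relation λ = h/(mv):

λ = h/(mv)
λ = (6.626 × 10^-34 J·s) / (3.34 × 10^-27 kg × 2.24 × 10^6 m/s)
λ = 8.86 × 10^-14 m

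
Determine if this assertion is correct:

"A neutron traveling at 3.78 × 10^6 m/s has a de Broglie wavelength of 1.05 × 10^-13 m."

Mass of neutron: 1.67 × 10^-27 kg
True

The claim is correct.

Using λ = h/(mv):
λ = (6.626 × 10^-34 J·s) / (1.67 × 10^-27 kg × 3.78 × 10^6 m/s)
λ = 1.05 × 10^-13 m

This matches the claimed value.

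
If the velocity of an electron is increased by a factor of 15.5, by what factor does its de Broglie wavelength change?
The wavelength decreases by a factor of 15.5.

From λ = h/(mv), the wavelength is inversely proportional to velocity:

λ ∝ 1/v

If v → 15.5v, then λ → λ/15.5

When velocity is increased by a factor of 15.5, the wavelength decreases by a factor of 15.5.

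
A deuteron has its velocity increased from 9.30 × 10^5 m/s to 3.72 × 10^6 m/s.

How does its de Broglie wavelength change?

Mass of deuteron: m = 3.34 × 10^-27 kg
The wavelength decreases by a factor of 4.

Using λ = h/(mv):

Initial wavelength: λ₁ = h/(mv₁) = 2.13 × 10^-13 m
Final wavelength: λ₂ = h/(mv₂) = 5.33 × 10^-14 m

Since λ ∝ 1/v, when velocity increases by a factor of 4, the wavelength decreases by a factor of 4.

λ₂/λ₁ = v₁/v₂ = 1/4

The wavelength decreases by a factor of 4.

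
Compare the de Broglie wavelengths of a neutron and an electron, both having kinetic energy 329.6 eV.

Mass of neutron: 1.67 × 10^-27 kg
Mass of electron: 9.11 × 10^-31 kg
The electron has the longer wavelength.

Using λ = h/√(2mKE):

For neutron: λ₁ = h/√(2m₁KE) = 1.58 × 10^-12 m
For electron: λ₂ = h/√(2m₂KE) = 6.76 × 10^-11 m

Since λ ∝ 1/√m at constant kinetic energy, the lighter particle has the longer wavelength.

The electron has the longer de Broglie wavelength.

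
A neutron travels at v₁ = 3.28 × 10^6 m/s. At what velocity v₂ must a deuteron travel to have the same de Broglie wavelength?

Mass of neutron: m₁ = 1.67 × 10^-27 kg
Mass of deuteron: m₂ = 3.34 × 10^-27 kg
v₂ = 1.64 × 10^6 m/s

For equal de Broglie wavelengths: λ₁ = λ₂

h/(m₁v₁) = h/(m₂v₂)
m₁v₁ = m₂v₂
v₂ = v₁ · (m₁/m₂)

v₂ = 3.28 × 10^6 m/s × (1.67 × 10^-27 kg / 3.34 × 10^-27 kg)
v₂ = 1.64 × 10^6 m/s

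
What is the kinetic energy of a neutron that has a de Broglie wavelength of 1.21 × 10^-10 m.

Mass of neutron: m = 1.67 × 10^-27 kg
8.98 × 10^-21 J (or 0.0560 eV)

From λ = h/√(2mKE), we solve for KE:

λ² = h²/(2mKE)
KE = h²/(2mλ²)
KE = (6.626 × 10^-34 J·s)² / (2 × 1.67 × 10^-27 kg × (1.21 × 10^-10 m)²)
KE = 8.98 × 10^-21 J
KE = 0.0560 eV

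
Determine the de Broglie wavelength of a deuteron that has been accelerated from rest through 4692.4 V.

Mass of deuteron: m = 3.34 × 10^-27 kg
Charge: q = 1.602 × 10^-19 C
2.96 × 10^-13 m

When a particle is accelerated through voltage V, it gains kinetic energy KE = qV.

The de Broglie wavelength is then λ = h/√(2mqV):

λ = h/√(2mqV)
λ = (6.626 × 10^-34 J·s) / √(2 × 3.34 × 10^-27 kg × 1.602 × 10^-19 C × 4692.4 V)
λ = 2.96 × 10^-13 m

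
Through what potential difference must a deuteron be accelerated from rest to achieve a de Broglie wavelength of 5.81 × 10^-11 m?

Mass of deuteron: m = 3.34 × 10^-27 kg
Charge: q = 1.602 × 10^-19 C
1.22 × 10^-1 V

From λ = h/√(2mqV), we solve for V:

λ² = h²/(2mqV)
V = h²/(2mqλ²)
V = (6.626 × 10^-34 J·s)² / (2 × 3.34 × 10^-27 kg × 1.602 × 10^-19 C × (5.81 × 10^-11 m)²)
V = 1.22 × 10^-1 V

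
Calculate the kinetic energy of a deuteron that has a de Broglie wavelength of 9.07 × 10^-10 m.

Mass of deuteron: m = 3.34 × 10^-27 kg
7.99 × 10^-23 J (or 4.99 × 10^-4 eV)

From λ = h/√(2mKE), we solve for KE:

λ² = h²/(2mKE)
KE = h²/(2mλ²)
KE = (6.626 × 10^-34 J·s)² / (2 × 3.34 × 10^-27 kg × (9.07 × 10^-10 m)²)
KE = 7.99 × 10^-23 J
KE = 4.99 × 10^-4 eV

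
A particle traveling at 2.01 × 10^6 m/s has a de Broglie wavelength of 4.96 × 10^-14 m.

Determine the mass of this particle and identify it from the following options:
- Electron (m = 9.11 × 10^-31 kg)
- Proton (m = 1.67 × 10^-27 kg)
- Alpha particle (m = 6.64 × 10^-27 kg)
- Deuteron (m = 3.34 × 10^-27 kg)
The particle is an alpha particle.

From λ = h/(mv), solve for mass:

m = h/(λv)
m = (6.626 × 10^-34 J·s) / (4.96 × 10^-14 m × 2.01 × 10^6 m/s)
m = 6.65 × 10^-27 kg

Comparing with the listed masses, this is closest to an alpha particle.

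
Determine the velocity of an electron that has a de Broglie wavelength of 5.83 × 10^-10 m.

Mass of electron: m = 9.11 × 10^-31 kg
1.25 × 10^6 m/s

From the de Broglie relation λ = h/(mv), we solve for v:

v = h/(mλ)
v = (6.626 × 10^-34 J·s) / (9.11 × 10^-31 kg × 5.83 × 10^-10 m)
v = 1.25 × 10^6 m/s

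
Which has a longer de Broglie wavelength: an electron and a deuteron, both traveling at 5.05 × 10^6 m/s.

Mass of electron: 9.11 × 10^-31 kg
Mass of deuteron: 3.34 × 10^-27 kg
The electron has the longer wavelength.

Using λ = h/(mv), since both particles have the same velocity, the wavelength depends only on mass.

For electron: λ₁ = h/(m₁v) = 1.44 × 10^-10 m
For deuteron: λ₂ = h/(m₂v) = 3.93 × 10^-14 m

Since λ ∝ 1/m at constant velocity, the lighter particle has the longer wavelength.

The electron has the longer de Broglie wavelength.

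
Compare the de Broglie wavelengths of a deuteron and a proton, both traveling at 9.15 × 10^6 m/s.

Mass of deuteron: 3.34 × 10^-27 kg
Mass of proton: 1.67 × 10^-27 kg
The proton has the longer wavelength.

Using λ = h/(mv), since both particles have the same velocity, the wavelength depends only on mass.

For deuteron: λ₁ = h/(m₁v) = 2.17 × 10^-14 m
For proton: λ₂ = h/(m₂v) = 4.34 × 10^-14 m

Since λ ∝ 1/m at constant velocity, the lighter particle has the longer wavelength.

The proton has the longer de Broglie wavelength.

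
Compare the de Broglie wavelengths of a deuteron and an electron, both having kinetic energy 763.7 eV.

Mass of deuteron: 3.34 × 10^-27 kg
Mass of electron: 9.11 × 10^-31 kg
The electron has the longer wavelength.

Using λ = h/√(2mKE):

For deuteron: λ₁ = h/√(2m₁KE) = 7.33 × 10^-13 m
For electron: λ₂ = h/√(2m₂KE) = 4.44 × 10^-11 m

Since λ ∝ 1/√m at constant kinetic energy, the lighter particle has the longer wavelength.

The electron has the longer de Broglie wavelength.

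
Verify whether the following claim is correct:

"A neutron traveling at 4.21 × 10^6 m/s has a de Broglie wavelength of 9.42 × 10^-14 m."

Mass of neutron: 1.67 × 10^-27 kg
True

The claim is correct.

Using λ = h/(mv):
λ = (6.626 × 10^-34 J·s) / (1.67 × 10^-27 kg × 4.21 × 10^6 m/s)
λ = 9.42 × 10^-14 m

This matches the claimed value.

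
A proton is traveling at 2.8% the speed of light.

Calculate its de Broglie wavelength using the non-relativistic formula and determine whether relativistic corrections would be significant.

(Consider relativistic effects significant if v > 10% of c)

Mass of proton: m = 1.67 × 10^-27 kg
No, relativistic corrections are not needed.

Using the non-relativistic de Broglie formula λ = h/(mv):

v = 2.8% × c = 8.394 × 10^6 m/s

λ = h/(mv)
λ = (6.626 × 10^-34 J·s) / (1.67 × 10^-27 kg × 8.394 × 10^6 m/s)
λ = 4.73 × 10^-14 m

Since v = 2.8% of c < 10% of c, relativistic corrections are NOT significant and this non-relativistic result is a good approximation.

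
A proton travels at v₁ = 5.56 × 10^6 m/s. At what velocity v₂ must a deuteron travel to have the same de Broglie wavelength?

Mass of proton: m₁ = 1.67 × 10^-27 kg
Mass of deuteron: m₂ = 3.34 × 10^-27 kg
v₂ = 2.78 × 10^6 m/s

For equal de Broglie wavelengths: λ₁ = λ₂

h/(m₁v₁) = h/(m₂v₂)
m₁v₁ = m₂v₂
v₂ = v₁ · (m₁/m₂)

v₂ = 5.56 × 10^6 m/s × (1.67 × 10^-27 kg / 3.34 × 10^-27 kg)
v₂ = 2.78 × 10^6 m/s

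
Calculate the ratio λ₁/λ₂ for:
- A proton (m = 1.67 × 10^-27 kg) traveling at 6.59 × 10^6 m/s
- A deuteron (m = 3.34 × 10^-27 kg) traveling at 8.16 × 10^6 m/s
λ₁/λ₂ = 2.48

Using λ = h/(mv):

λ₁ = h/(m₁v₁) = 6.02 × 10^-14 m
λ₂ = h/(m₂v₂) = 2.43 × 10^-14 m

Ratio λ₁/λ₂ = (m₂v₂)/(m₁v₁)
         = (3.34 × 10^-27 kg × 8.16 × 10^6 m/s) / (1.67 × 10^-27 kg × 6.59 × 10^6 m/s)
         = 2.48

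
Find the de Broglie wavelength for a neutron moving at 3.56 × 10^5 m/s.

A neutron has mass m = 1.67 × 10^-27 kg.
1.11 × 10^-12 m

Using the de Broglie relation λ = h/(mv):

λ = h/(mv)
λ = (6.626 × 10^-34 J·s) / (1.67 × 10^-27 kg × 3.56 × 10^5 m/s)
λ = 1.11 × 10^-12 m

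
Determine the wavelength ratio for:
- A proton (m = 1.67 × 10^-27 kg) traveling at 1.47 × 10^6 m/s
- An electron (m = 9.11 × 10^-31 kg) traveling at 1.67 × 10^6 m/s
λ₁/λ₂ = 6.20 × 10^-4

Using λ = h/(mv):

λ₁ = h/(m₁v₁) = 2.70 × 10^-13 m
λ₂ = h/(m₂v₂) = 4.36 × 10^-10 m

Ratio λ₁/λ₂ = (m₂v₂)/(m₁v₁)
         = (9.11 × 10^-31 kg × 1.67 × 10^6 m/s) / (1.67 × 10^-27 kg × 1.47 × 10^6 m/s)
         = 6.20 × 10^-4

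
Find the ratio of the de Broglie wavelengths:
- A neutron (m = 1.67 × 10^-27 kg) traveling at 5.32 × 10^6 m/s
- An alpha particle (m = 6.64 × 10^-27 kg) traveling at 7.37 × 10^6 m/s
λ₁/λ₂ = 5.51

Using λ = h/(mv):

λ₁ = h/(m₁v₁) = 7.46 × 10^-14 m
λ₂ = h/(m₂v₂) = 1.35 × 10^-14 m

Ratio λ₁/λ₂ = (m₂v₂)/(m₁v₁)
         = (6.64 × 10^-27 kg × 7.37 × 10^6 m/s) / (1.67 × 10^-27 kg × 5.32 × 10^6 m/s)
         = 5.51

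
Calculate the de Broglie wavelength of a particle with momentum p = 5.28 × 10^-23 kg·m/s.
1.25 × 10^-11 m

Using the de Broglie relation λ = h/p:

λ = h/p
λ = (6.626 × 10^-34 J·s) / (5.28 × 10^-23 kg·m/s)
λ = 1.25 × 10^-11 m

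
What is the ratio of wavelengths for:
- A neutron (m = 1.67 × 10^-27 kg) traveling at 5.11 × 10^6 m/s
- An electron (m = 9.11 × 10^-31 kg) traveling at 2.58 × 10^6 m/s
λ₁/λ₂ = 2.75 × 10^-4

Using λ = h/(mv):

λ₁ = h/(m₁v₁) = 7.76 × 10^-14 m
λ₂ = h/(m₂v₂) = 2.82 × 10^-10 m

Ratio λ₁/λ₂ = (m₂v₂)/(m₁v₁)
         = (9.11 × 10^-31 kg × 2.58 × 10^6 m/s) / (1.67 × 10^-27 kg × 5.11 × 10^6 m/s)
         = 2.75 × 10^-4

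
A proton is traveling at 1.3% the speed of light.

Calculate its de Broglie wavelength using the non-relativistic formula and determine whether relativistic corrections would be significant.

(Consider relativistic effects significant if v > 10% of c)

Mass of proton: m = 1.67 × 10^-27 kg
No, relativistic corrections are not needed.

Using the non-relativistic de Broglie formula λ = h/(mv):

v = 1.3% × c = 3.897 × 10^6 m/s

λ = h/(mv)
λ = (6.626 × 10^-34 J·s) / (1.67 × 10^-27 kg × 3.897 × 10^6 m/s)
λ = 1.02 × 10^-13 m

Since v = 1.3% of c < 10% of c, relativistic corrections are NOT significant and this non-relativistic result is a good approximation.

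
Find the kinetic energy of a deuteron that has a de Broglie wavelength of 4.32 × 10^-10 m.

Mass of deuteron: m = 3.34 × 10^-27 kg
3.52 × 10^-22 J (or 2.20 × 10^-3 eV)

From λ = h/√(2mKE), we solve for KE:

λ² = h²/(2mKE)
KE = h²/(2mλ²)
KE = (6.626 × 10^-34 J·s)² / (2 × 3.34 × 10^-27 kg × (4.32 × 10^-10 m)²)
KE = 3.52 × 10^-22 J
KE = 2.20 × 10^-3 eV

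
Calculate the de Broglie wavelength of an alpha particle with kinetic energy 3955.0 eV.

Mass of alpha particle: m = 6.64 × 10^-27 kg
2.28 × 10^-13 m

Using λ = h/√(2mKE):

First convert KE to Joules: KE = 3955.0 eV = 6.337 × 10^-16 J

λ = h/√(2mKE)
λ = (6.626 × 10^-34 J·s) / √(2 × 6.64 × 10^-27 kg × 6.337 × 10^-16 J)
λ = 2.28 × 10^-13 m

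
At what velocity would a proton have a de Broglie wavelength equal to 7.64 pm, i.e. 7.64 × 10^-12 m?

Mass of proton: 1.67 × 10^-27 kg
5.19 × 10^4 m/s

From λ = h/(mv), solve for v:

v = h/(mλ)
v = (6.626 × 10^-34 J·s) / (1.67 × 10^-27 kg × 7.64 × 10^-12 m)
v = 5.19 × 10^4 m/s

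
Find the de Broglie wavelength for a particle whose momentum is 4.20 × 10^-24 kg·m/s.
1.58 × 10^-10 m

Using the de Broglie relation λ = h/p:

λ = h/p
λ = (6.626 × 10^-34 J·s) / (4.20 × 10^-24 kg·m/s)
λ = 1.58 × 10^-10 m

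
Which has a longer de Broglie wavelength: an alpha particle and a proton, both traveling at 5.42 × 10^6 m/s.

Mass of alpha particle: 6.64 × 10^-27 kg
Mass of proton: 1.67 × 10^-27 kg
The proton has the longer wavelength.

Using λ = h/(mv), since both particles have the same velocity, the wavelength depends only on mass.

For alpha particle: λ₁ = h/(m₁v) = 1.84 × 10^-14 m
For proton: λ₂ = h/(m₂v) = 7.32 × 10^-14 m

Since λ ∝ 1/m at constant velocity, the lighter particle has the longer wavelength.

The proton has the longer de Broglie wavelength.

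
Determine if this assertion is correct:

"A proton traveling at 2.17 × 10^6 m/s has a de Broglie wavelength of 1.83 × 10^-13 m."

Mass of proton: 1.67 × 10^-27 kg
True

The claim is correct.

Using λ = h/(mv):
λ = (6.626 × 10^-34 J·s) / (1.67 × 10^-27 kg × 2.17 × 10^6 m/s)
λ = 1.83 × 10^-13 m

This matches the claimed value.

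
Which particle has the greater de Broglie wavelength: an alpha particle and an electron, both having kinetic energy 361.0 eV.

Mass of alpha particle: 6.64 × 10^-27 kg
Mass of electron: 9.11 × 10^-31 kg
The electron has the longer wavelength.

Using λ = h/√(2mKE):

For alpha particle: λ₁ = h/√(2m₁KE) = 7.56 × 10^-13 m
For electron: λ₂ = h/√(2m₂KE) = 6.45 × 10^-11 m

Since λ ∝ 1/√m at constant kinetic energy, the lighter particle has the longer wavelength.

The electron has the longer de Broglie wavelength.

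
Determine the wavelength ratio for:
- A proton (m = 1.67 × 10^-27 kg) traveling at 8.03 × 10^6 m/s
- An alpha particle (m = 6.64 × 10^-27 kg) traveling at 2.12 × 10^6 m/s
λ₁/λ₂ = 1.05

Using λ = h/(mv):

λ₁ = h/(m₁v₁) = 4.94 × 10^-14 m
λ₂ = h/(m₂v₂) = 4.71 × 10^-14 m

Ratio λ₁/λ₂ = (m₂v₂)/(m₁v₁)
         = (6.64 × 10^-27 kg × 2.12 × 10^6 m/s) / (1.67 × 10^-27 kg × 8.03 × 10^6 m/s)
         = 1.05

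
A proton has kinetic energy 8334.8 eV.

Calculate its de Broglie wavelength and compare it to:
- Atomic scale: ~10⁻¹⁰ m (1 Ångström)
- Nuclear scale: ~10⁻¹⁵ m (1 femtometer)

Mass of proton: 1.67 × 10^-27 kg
λ = 3.14 × 10^-13 m, which is between nuclear and atomic scales.

Using λ = h/√(2mKE):

KE = 8334.8 eV = 1.335 × 10^-15 J

λ = h/√(2mKE)
λ = (6.626 × 10^-34 J·s) / √(2 × 1.67 × 10^-27 kg × 1.335 × 10^-15 J)
λ = 3.14 × 10^-13 m

Comparison:
- Atomic scale (10⁻¹⁰ m): λ is 0.0031× this size
- Nuclear scale (10⁻¹⁵ m): λ is 3.1e+02× this size

The wavelength is between nuclear and atomic scales.

This wavelength is appropriate for probing atomic structure but too large for nuclear physics experiments.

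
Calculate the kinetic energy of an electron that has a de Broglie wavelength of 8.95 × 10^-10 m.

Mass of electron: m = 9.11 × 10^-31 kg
3.01 × 10^-19 J (or 1.88 eV)

From λ = h/√(2mKE), we solve for KE:

λ² = h²/(2mKE)
KE = h²/(2mλ²)
KE = (6.626 × 10^-34 J·s)² / (2 × 9.11 × 10^-31 kg × (8.95 × 10^-10 m)²)
KE = 3.01 × 10^-19 J
KE = 1.88 eV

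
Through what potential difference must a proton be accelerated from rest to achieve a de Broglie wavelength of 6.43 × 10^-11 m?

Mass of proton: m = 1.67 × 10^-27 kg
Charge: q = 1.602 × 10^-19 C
1.98 × 10^-1 V

From λ = h/√(2mqV), we solve for V:

λ² = h²/(2mqV)
V = h²/(2mqλ²)
V = (6.626 × 10^-34 J·s)² / (2 × 1.67 × 10^-27 kg × 1.602 × 10^-19 C × (6.43 × 10^-11 m)²)
V = 1.98 × 10^-1 V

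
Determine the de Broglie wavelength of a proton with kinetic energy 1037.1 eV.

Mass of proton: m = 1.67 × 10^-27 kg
8.89 × 10^-13 m

Using λ = h/√(2mKE):

First convert KE to Joules: KE = 1037.1 eV = 1.662 × 10^-16 J

λ = h/√(2mKE)
λ = (6.626 × 10^-34 J·s) / √(2 × 1.67 × 10^-27 kg × 1.662 × 10^-16 J)
λ = 8.89 × 10^-13 m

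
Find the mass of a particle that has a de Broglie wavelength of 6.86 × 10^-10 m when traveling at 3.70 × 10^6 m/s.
2.61 × 10^-31 kg

From the de Broglie relation λ = h/(mv), we solve for m:

m = h/(λv)
m = (6.626 × 10^-34 J·s) / (6.86 × 10^-10 m × 3.70 × 10^6 m/s)
m = 2.61 × 10^-31 kg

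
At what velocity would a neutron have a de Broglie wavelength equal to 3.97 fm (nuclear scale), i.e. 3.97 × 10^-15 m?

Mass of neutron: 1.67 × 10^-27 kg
9.99 × 10^7 m/s

From λ = h/(mv), solve for v:

v = h/(mλ)
v = (6.626 × 10^-34 J·s) / (1.67 × 10^-27 kg × 3.97 × 10^-15 m)
v = 9.99 × 10^7 m/s

Note: This velocity is 33.3% of the speed of light, so relativistic corrections would be needed for a more accurate calculation.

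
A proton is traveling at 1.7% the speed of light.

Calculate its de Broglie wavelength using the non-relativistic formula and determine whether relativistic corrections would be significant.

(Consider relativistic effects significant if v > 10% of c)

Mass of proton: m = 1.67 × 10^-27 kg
No, relativistic corrections are not needed.

Using the non-relativistic de Broglie formula λ = h/(mv):

v = 1.7% × c = 5.096 × 10^6 m/s

λ = h/(mv)
λ = (6.626 × 10^-34 J·s) / (1.67 × 10^-27 kg × 5.096 × 10^6 m/s)
λ = 7.79 × 10^-14 m

Since v = 1.7% of c < 10% of c, relativistic corrections are NOT significant and this non-relativistic result is a good approximation.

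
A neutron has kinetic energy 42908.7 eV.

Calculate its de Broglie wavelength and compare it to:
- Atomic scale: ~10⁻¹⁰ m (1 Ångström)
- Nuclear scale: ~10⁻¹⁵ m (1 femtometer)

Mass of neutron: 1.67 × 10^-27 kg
λ = 1.38 × 10^-13 m, which is between nuclear and atomic scales.

Using λ = h/√(2mKE):

KE = 42908.7 eV = 6.875 × 10^-15 J

λ = h/√(2mKE)
λ = (6.626 × 10^-34 J·s) / √(2 × 1.67 × 10^-27 kg × 6.875 × 10^-15 J)
λ = 1.38 × 10^-13 m

Comparison:
- Atomic scale (10⁻¹⁰ m): λ is 0.0014× this size
- Nuclear scale (10⁻¹⁵ m): λ is 1.4e+02× this size

The wavelength is between nuclear and atomic scales.

This wavelength is appropriate for probing atomic structure but too large for nuclear physics experiments.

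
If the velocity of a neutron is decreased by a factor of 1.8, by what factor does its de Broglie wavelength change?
The wavelength increases by a factor of 1.8.

From λ = h/(mv), the wavelength is inversely proportional to velocity:

λ ∝ 1/v

If v → v/1.8, then λ → 1.8λ

When velocity is decreased by a factor of 1.8, the wavelength increases by a factor of 1.8.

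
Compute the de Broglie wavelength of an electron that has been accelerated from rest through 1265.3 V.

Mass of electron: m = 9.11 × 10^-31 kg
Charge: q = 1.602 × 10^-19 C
3.45 × 10^-11 m

When a particle is accelerated through voltage V, it gains kinetic energy KE = qV.

The de Broglie wavelength is then λ = h/√(2mqV):

λ = h/√(2mqV)
λ = (6.626 × 10^-34 J·s) / √(2 × 9.11 × 10^-31 kg × 1.602 × 10^-19 C × 1265.3 V)
λ = 3.45 × 10^-11 m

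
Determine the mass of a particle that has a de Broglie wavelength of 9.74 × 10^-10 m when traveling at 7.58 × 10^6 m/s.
8.97 × 10^-32 kg

From the de Broglie relation λ = h/(mv), we solve for m:

m = h/(λv)
m = (6.626 × 10^-34 J·s) / (9.74 × 10^-10 m × 7.58 × 10^6 m/s)
m = 8.97 × 10^-32 kg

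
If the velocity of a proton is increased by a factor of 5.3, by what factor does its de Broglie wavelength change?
The wavelength decreases by a factor of 5.3.

From λ = h/(mv), the wavelength is inversely proportional to velocity:

λ ∝ 1/v

If v → 5.3v, then λ → λ/5.3

When velocity is increased by a factor of 5.3, the wavelength decreases by a factor of 5.3.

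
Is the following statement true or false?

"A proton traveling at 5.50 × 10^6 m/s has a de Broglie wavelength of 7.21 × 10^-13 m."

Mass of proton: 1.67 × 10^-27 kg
False

The claim is incorrect.

Using λ = h/(mv):
λ = (6.626 × 10^-34 J·s) / (1.67 × 10^-27 kg × 5.50 × 10^6 m/s)
λ = 7.21 × 10^-14 m

The actual wavelength differs from the claimed 7.21 × 10^-13 m.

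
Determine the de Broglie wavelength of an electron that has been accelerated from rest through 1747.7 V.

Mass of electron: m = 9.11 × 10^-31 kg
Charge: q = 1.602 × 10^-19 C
2.93 × 10^-11 m

When a particle is accelerated through voltage V, it gains kinetic energy KE = qV.

The de Broglie wavelength is then λ = h/√(2mqV):

λ = h/√(2mqV)
λ = (6.626 × 10^-34 J·s) / √(2 × 9.11 × 10^-31 kg × 1.602 × 10^-19 C × 1747.7 V)
λ = 2.93 × 10^-11 m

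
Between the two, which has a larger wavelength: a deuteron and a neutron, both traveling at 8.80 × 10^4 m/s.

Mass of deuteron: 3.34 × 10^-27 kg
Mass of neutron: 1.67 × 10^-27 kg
The neutron has the longer wavelength.

Using λ = h/(mv), since both particles have the same velocity, the wavelength depends only on mass.

For deuteron: λ₁ = h/(m₁v) = 2.25 × 10^-12 m
For neutron: λ₂ = h/(m₂v) = 4.51 × 10^-12 m

Since λ ∝ 1/m at constant velocity, the lighter particle has the longer wavelength.

The neutron has the longer de Broglie wavelength.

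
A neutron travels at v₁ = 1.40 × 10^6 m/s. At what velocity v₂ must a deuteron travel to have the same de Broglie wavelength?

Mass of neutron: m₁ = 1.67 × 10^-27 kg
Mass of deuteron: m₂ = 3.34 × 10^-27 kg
v₂ = 7.00 × 10^5 m/s

For equal de Broglie wavelengths: λ₁ = λ₂

h/(m₁v₁) = h/(m₂v₂)
m₁v₁ = m₂v₂
v₂ = v₁ · (m₁/m₂)

v₂ = 1.40 × 10^6 m/s × (1.67 × 10^-27 kg / 3.34 × 10^-27 kg)
v₂ = 7.00 × 10^5 m/s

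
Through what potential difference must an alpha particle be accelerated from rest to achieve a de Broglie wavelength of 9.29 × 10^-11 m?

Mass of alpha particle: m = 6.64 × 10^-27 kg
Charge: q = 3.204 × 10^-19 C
1.20 × 10^-2 V

From λ = h/√(2mqV), we solve for V:

λ² = h²/(2mqV)
V = h²/(2mqλ²)
V = (6.626 × 10^-34 J·s)² / (2 × 6.64 × 10^-27 kg × 3.204 × 10^-19 C × (9.29 × 10^-11 m)²)
V = 1.20 × 10^-2 V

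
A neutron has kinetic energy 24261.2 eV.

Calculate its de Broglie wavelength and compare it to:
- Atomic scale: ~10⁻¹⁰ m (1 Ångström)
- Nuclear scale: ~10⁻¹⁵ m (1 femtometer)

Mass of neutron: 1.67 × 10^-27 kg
λ = 1.84 × 10^-13 m, which is between nuclear and atomic scales.

Using λ = h/√(2mKE):

KE = 24261.2 eV = 3.887 × 10^-15 J

λ = h/√(2mKE)
λ = (6.626 × 10^-34 J·s) / √(2 × 1.67 × 10^-27 kg × 3.887 × 10^-15 J)
λ = 1.84 × 10^-13 m

Comparison:
- Atomic scale (10⁻¹⁰ m): λ is 0.0018× this size
- Nuclear scale (10⁻¹⁵ m): λ is 1.8e+02× this size

The wavelength is between nuclear and atomic scales.

This wavelength is appropriate for probing atomic structure but too large for nuclear physics experiments.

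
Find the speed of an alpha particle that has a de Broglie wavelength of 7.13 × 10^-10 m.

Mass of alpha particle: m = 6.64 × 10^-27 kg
1.40 × 10^2 m/s

From the de Broglie relation λ = h/(mv), we solve for v:

v = h/(mλ)
v = (6.626 × 10^-34 J·s) / (6.64 × 10^-27 kg × 7.13 × 10^-10 m)
v = 1.40 × 10^2 m/s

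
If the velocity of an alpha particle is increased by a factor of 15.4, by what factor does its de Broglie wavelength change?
The wavelength decreases by a factor of 15.4.

From λ = h/(mv), the wavelength is inversely proportional to velocity:

λ ∝ 1/v

If v → 15.4v, then λ → λ/15.4

When velocity is increased by a factor of 15.4, the wavelength decreases by a factor of 15.4.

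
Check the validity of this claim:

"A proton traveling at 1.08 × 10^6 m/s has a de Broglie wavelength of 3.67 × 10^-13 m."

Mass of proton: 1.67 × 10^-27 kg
True

The claim is correct.

Using λ = h/(mv):
λ = (6.626 × 10^-34 J·s) / (1.67 × 10^-27 kg × 1.08 × 10^6 m/s)
λ = 3.67 × 10^-13 m

This matches the claimed value.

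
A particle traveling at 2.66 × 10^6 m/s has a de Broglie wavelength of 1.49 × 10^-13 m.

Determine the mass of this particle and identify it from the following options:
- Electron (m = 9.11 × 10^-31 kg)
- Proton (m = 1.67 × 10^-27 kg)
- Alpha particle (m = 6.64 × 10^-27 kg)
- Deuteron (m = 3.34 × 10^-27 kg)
The particle is a proton.

From λ = h/(mv), solve for mass:

m = h/(λv)
m = (6.626 × 10^-34 J·s) / (1.49 × 10^-13 m × 2.66 × 10^6 m/s)
m = 1.67 × 10^-27 kg

Comparing with the listed masses, this is closest to a proton.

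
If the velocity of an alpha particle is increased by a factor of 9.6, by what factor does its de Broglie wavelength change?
The wavelength decreases by a factor of 9.6.

From λ = h/(mv), the wavelength is inversely proportional to velocity:

λ ∝ 1/v

If v → 9.6v, then λ → λ/9.6

When velocity is increased by a factor of 9.6, the wavelength decreases by a factor of 9.6.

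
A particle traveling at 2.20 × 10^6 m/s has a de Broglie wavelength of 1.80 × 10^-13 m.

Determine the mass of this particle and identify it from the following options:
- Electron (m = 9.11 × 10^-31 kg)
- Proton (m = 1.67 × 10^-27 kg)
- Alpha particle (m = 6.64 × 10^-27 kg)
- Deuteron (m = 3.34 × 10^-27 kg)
The particle is a proton.

From λ = h/(mv), solve for mass:

m = h/(λv)
m = (6.626 × 10^-34 J·s) / (1.80 × 10^-13 m × 2.20 × 10^6 m/s)
m = 1.67 × 10^-27 kg

Comparing with the listed masses, this is closest to a proton.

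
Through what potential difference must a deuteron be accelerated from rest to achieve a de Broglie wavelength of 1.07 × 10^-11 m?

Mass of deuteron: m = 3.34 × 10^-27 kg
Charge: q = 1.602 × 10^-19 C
3.58 V

From λ = h/√(2mqV), we solve for V:

λ² = h²/(2mqV)
V = h²/(2mqλ²)
V = (6.626 × 10^-34 J·s)² / (2 × 3.34 × 10^-27 kg × 1.602 × 10^-19 C × (1.07 × 10^-11 m)²)
V = 3.58 V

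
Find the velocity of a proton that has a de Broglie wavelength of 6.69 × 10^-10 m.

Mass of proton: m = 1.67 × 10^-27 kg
5.93 × 10^2 m/s

From the de Broglie relation λ = h/(mv), we solve for v:

v = h/(mλ)
v = (6.626 × 10^-34 J·s) / (1.67 × 10^-27 kg × 6.69 × 10^-10 m)
v = 5.93 × 10^2 m/s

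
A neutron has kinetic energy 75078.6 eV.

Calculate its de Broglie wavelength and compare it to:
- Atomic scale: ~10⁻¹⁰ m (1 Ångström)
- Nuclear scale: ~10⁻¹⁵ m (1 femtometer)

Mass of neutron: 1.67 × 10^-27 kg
λ = 1.05 × 10^-13 m, which is between nuclear and atomic scales.

Using λ = h/√(2mKE):

KE = 75078.6 eV = 1.203 × 10^-14 J

λ = h/√(2mKE)
λ = (6.626 × 10^-34 J·s) / √(2 × 1.67 × 10^-27 kg × 1.203 × 10^-14 J)
λ = 1.05 × 10^-13 m

Comparison:
- Atomic scale (10⁻¹⁰ m): λ is 0.001× this size
- Nuclear scale (10⁻¹⁵ m): λ is 1e+02× this size

The wavelength is between nuclear and atomic scales.

This wavelength is appropriate for probing atomic structure but too large for nuclear physics experiments.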